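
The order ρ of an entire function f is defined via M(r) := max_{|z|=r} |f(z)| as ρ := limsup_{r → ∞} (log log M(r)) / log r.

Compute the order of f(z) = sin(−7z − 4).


sin(w) is a linear combination of e^{iw} and e^{−iw} (or e^w, e^{−w} in the hyperbolic case), so |sin(w)| ≤ e^{|w|}. With w = −7z − 4, |w| ≤ 7|z| + 4 = 7r + 4 on |z| = r, giving M(r) ≤ e^{7r + 4}, so ρ ≤ 1. On a suitable ray (z = it for sin/cos; z = t for sinh/cosh, t real → ∞), |sin(−7z − 4)| grows like e^{7|t|}/2, so ρ ≥ 1. Hence ρ = 1.
Therefore ρ = 1.

Order ρ = 1.


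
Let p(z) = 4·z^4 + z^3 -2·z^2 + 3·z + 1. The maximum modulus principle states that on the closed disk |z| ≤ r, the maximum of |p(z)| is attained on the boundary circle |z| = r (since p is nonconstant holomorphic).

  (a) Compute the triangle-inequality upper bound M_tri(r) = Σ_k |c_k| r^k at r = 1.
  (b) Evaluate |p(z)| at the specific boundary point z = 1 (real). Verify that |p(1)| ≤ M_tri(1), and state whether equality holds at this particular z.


Coefficients: c_0 = 1, c_1 = 3, c_2 = -2, c_3 = 1, c_4 = 4. Radius r = 1.
Part (a). Triangle bound: M_tri(r) = Σ_k |c_k| r^k
  = |1|·1^0 + |3|·1^1 + |-2|·1^2 + |1|·1^3 + |4|·1^4
  = 1 + 3 + 2 + 1 + 4 = 11.
This bounds M(r) := max_{|z|=r} |p(z)| from above; equality holds iff all terms c_k z^k can be made to align in phase at a single z on |z|=r.
Part (b). At z = 1 (real, on the circle |z| = r):
  p(1) = (1)·1^0 + (3)·1^1 + (-2)·1^2 + (1)·1^3 + (4)·1^4 = 7.
  |p(1)| = 7.
Check: |p(1)| = 7 ≤ 11 = M_tri(1). ✓ Equality does not hold at z = 1 (the coefficients have mixed signs, so the terms do not all align in phase there).

M_tri(1) = 11; |p(1)| = 7; equality at z=1: no.


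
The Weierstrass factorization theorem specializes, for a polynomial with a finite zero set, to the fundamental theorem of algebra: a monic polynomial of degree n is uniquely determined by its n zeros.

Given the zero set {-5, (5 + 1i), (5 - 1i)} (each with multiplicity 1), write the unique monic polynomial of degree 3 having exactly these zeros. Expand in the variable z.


The polynomial is p(z) = ∏_{α ∈ S} (z − α), where S = {-5, (5 + 1i), (5 - 1i)}.
Expanding the product yields: p(z) = z^3 -5·z^2 -24·z + 130.
Note conjugate pairs combine to real quadratics: (z − (5+1i))(z − (5−1i)) = z² − 10z + 26.
The resulting polynomial has degree 3 and real coefficients as required.

p(z) = z^3 -5·z^2 -24·z + 130.


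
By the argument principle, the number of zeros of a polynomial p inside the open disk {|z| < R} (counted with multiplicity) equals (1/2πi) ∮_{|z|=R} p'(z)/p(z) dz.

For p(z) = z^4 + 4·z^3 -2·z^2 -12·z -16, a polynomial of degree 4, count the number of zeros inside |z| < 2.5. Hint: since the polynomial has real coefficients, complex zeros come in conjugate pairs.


The zeros of p are: 2, (-1 + 1i), (-1 - 1i), -4.
Their magnitudes are: 2, 1.414, 1.414, 4.
Zeros with |z| < R = 2.5: 2, (-1 + 1i), (-1 - 1i).
Count = 3.
By the argument principle, (1/2πi) ∮_{|z|=R} p'(z)/p(z) dz equals exactly this count.

Number of zeros inside |z| < 2.5: 3.


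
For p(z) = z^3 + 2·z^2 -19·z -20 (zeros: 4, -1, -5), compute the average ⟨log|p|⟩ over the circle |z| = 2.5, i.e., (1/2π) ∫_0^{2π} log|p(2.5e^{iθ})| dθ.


Zeros: -5, -1, 4; r = 2.5.
Inside |z| < r: -1. Outside (|z| ≥ r): -5, 4.
p(0) = -20, so log|p(0)| = log(20) = 2.9957.
Apply Jensen: I(r) = log|p(0)| + Σ_k log(r/|z_k|), summed over zeros inside |z| < r.
  log(r/|z_k|) for z_k = -1: log(2.5/1) = 0.9163
  Outside zeros (-5, 4) contribute nothing to the Jensen sum.
Sum over inside zeros: 0.9163.
I(r) = log|p(0)| + (inside sum) = 2.9957 + 0.9163 = 3.9120.
Note: since some zeros are outside |z| ≤ r, the simplified n·log(r) form does NOT apply — only the inside zeros contribute.

I(r) ≈ 3.9120.


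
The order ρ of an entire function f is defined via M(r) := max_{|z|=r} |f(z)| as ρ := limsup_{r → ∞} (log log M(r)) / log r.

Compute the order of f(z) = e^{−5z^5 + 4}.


|e^{−5z^5 + 4}| = e^{Re(-5·z^5) + 4} ≤ e^{5|z|^5 + 4} = e^{5r^5 + 4} on |z| = r, so ρ ≤ 5. Choosing z on |z|=r so that -5·z^5 is real positive (always possible by picking arg z appropriately) gives |f(z)| = e^{5r^5 + 4}, matching the bound. The additive constant 4 does not affect log log M(r) ~ 5·log r. Hence ρ = 5.
Therefore ρ = 5.

Order ρ = 5.


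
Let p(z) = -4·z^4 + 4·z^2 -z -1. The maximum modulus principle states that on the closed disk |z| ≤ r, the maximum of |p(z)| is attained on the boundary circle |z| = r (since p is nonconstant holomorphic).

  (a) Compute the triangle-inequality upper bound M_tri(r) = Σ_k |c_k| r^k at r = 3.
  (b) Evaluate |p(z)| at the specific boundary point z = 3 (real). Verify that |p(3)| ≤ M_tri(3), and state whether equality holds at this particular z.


Coefficients: c_0 = -1, c_1 = -1, c_2 = 4, c_3 = 0, c_4 = -4. Radius r = 3.
Part (a). Triangle bound: M_tri(r) = Σ_k |c_k| r^k
  = |-1|·3^0 + |-1|·3^1 + |4|·3^2 + |0|·3^3 + |-4|·3^4
  = 1 + 3 + 36 + 0 + 324 = 364.
This bounds M(r) := max_{|z|=r} |p(z)| from above; equality holds iff all terms c_k z^k can be made to align in phase at a single z on |z|=r.
Part (b). At z = 3 (real, on the circle |z| = r):
  p(3) = (-1)·3^0 + (-1)·3^1 + (4)·3^2 + (0)·3^3 + (-4)·3^4 = -292.
  |p(3)| = 292.
Check: |p(3)| = 292 ≤ 364 = M_tri(3). ✓ Equality does not hold at z = 3 (the coefficients have mixed signs, so the terms do not all align in phase there).

M_tri(3) = 364; |p(3)| = 292; equality at z=3: no.


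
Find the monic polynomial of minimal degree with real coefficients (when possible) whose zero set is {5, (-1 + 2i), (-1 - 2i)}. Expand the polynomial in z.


The polynomial is p(z) = ∏_{α ∈ S} (z − α), where S = {5, (-1 + 2i), (-1 - 2i)}.
Expanding the product yields: p(z) = z^3 -3·z^2 -5·z -25.
Note conjugate pairs combine to real quadratics: (z − (-1+2i))(z − (-1−2i)) = z² + 2z + 5.
The resulting polynomial has degree 3 and real coefficients as required.

p(z) = z^3 -3·z^2 -5·z -25.


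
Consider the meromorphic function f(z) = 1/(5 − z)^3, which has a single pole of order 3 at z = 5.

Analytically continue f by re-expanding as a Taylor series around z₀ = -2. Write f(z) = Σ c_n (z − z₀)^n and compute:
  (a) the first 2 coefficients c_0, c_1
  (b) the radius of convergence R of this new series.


Let w = z − z₀, so z = z₀ + w.
Then 5 − z = 5 − (z₀ + w) = (5 − z₀) − w = 7 − w.
f(z) = 1/(7 − w)^3 = (1/(7)^3) · (1 − w/(7))^{−3}.
By the binomial series (1−u)^{−3} = Σ_{n≥0} C(n+2, 2) u^n for |u|<1, with u = w/(7):
  c_n = C(n+2, 2) / (7)^(n+3).
  c_0 = 1/(7)^3 = 1/343.
  c_1 = 3/(7)^4 = 3/2401.
The series is valid for |w/d| < 1, i.e. |z − z₀| < |d|.
Radius of convergence: R = |5 − z₀| = |7| = 7 (distance from z₀ to the singularity z = 5).

c_0 = 1/343, c_1 = 3/2401; R = 7.


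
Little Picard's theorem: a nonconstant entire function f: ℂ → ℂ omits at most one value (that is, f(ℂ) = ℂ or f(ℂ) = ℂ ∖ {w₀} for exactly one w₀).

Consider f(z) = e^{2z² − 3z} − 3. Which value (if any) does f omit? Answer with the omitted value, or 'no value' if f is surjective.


Little Picard bounds the complement of f(ℂ) to at most one point.
The exponent g(z) = 2z² − 3z is a nonconstant polynomial, hence surjective onto ℂ. So e^{g(z)} takes every value in {e^w : w ∈ ℂ} = ℂ ∖ {0}. Adding -3 shifts the range to ℂ ∖ {-3}. f omits exactly -3.

Omitted value: -3.


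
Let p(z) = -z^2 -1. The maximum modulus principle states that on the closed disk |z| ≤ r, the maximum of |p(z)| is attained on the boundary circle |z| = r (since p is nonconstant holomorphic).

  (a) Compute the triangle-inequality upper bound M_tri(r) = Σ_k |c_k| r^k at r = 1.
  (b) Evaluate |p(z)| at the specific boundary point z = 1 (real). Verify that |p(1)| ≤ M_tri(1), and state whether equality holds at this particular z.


Coefficients: c_0 = -1, c_1 = 0, c_2 = -1. Radius r = 1.
Part (a). Triangle bound: M_tri(r) = Σ_k |c_k| r^k
  = |-1|·1^0 + |0|·1^1 + |-1|·1^2
  = 1 + 0 + 1 = 2.
This bounds M(r) := max_{|z|=r} |p(z)| from above; equality holds iff all terms c_k z^k can be made to align in phase at a single z on |z|=r.
Part (b). At z = 1 (real, on the circle |z| = r):
  p(1) = (-1)·1^0 + (0)·1^1 + (-1)·1^2 = -2.
  |p(1)| = 2.
Since all nonzero coefficients share the same sign, |p(1)| = 2 = M_tri(1); the triangle bound is attained at z = 1, so in fact M(r) = 2.

M_tri(1) = 2; |p(1)| = 2; equality at z=1: yes.


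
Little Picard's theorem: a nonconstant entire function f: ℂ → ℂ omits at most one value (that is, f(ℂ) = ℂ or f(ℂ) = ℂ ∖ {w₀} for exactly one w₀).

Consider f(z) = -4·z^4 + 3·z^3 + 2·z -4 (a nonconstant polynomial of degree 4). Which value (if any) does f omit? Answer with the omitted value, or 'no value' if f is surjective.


Little Picard bounds the complement of f(ℂ) to at most one point.
For every w ∈ ℂ, the equation p(z) − w = 0 is a nonconstant polynomial in z and hence has at least one root by the fundamental theorem of algebra. So p is surjective onto ℂ, omitting no value.

Omitted value: no value.


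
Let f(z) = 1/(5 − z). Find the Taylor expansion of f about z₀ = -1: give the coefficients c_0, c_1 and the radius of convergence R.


Let w = z − z₀, so z = z₀ + w.
Then 5 − z = 5 − (z₀ + w) = (5 − z₀) − w = 6 − w.
f(z) = 1/(6 − w) = (1/(6)) · 1/(1 − w/(6)) = Σ_{n≥0} w^n / (6)^(n+1).
So c_n = 1/(6)^(n+1):
  c_0 = 1/(6)^1 = 1/6.
  c_1 = 1/(6)^2 = 1/36.
The series is valid for |w/d| < 1, i.e. |z − z₀| < |d|.
Radius of convergence: R = |5 − z₀| = |6| = 6 (distance from z₀ to the singularity z = 5).

c_0 = 1/6, c_1 = 1/36; R = 6.


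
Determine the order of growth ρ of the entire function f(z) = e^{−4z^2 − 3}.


|e^{−4z^2 − 3}| = e^{Re(-4·z^2) + -3} ≤ e^{4|z|^2 + -3} = e^{4r^2 + -3} on |z| = r, so ρ ≤ 2. Choosing z on |z|=r so that -4·z^2 is real positive (always possible by picking arg z appropriately) gives |f(z)| = e^{4r^2 + -3}, matching the bound. The additive constant -3 does not affect log log M(r) ~ 2·log r. Hence ρ = 2.
Therefore ρ = 2.

Order ρ = 2.


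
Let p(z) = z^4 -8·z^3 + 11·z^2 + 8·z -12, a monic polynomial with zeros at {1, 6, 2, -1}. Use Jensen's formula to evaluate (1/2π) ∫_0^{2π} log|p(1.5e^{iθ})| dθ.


Zeros: -1, 1, 2, 6; r = 1.5.
Inside |z| < r: -1, 1. Outside (|z| ≥ r): 2, 6.
p(0) = -12, so log|p(0)| = log(12) = 2.4849.
Apply Jensen: I(r) = log|p(0)| + Σ_k log(r/|z_k|), summed over zeros inside |z| < r.
  log(r/|z_k|) for z_k = 1: log(1.5/1) = 0.4055
  log(r/|z_k|) for z_k = -1: log(1.5/1) = 0.4055
  Outside zeros (2, 6) contribute nothing to the Jensen sum.
Sum over inside zeros: 0.8109.
I(r) = log|p(0)| + (inside sum) = 2.4849 + 0.8109 = 3.2958.
Note: since some zeros are outside |z| ≤ r, the simplified n·log(r) form does NOT apply — only the inside zeros contribute.

I(r) ≈ 3.2958.


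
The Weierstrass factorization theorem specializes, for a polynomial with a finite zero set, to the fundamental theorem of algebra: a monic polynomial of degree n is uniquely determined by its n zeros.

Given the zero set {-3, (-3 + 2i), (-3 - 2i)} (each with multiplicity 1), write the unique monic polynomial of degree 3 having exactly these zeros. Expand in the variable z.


The polynomial is p(z) = ∏_{α ∈ S} (z − α), where S = {-3, (-3 + 2i), (-3 - 2i)}.
Expanding the product yields: p(z) = z^3 + 9·z^2 + 31·z + 39.
Note conjugate pairs combine to real quadratics: (z − (-3+2i))(z − (-3−2i)) = z² + 6z + 13.
The resulting polynomial has degree 3 and real coefficients as required.

p(z) = z^3 + 9·z^2 + 31·z + 39.


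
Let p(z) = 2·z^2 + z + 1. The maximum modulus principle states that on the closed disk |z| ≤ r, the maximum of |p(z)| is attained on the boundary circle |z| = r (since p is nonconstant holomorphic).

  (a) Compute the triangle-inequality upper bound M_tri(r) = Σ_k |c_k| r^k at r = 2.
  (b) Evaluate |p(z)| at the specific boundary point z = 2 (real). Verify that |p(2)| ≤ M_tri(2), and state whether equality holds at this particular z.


Coefficients: c_0 = 1, c_1 = 1, c_2 = 2. Radius r = 2.
Part (a). Triangle bound: M_tri(r) = Σ_k |c_k| r^k
  = |1|·2^0 + |1|·2^1 + |2|·2^2
  = 1 + 2 + 8 = 11.
This bounds M(r) := max_{|z|=r} |p(z)| from above; equality holds iff all terms c_k z^k can be made to align in phase at a single z on |z|=r.
Part (b). At z = 2 (real, on the circle |z| = r):
  p(2) = (1)·2^0 + (1)·2^1 + (2)·2^2 = 11.
  |p(2)| = 11.
Since all nonzero coefficients share the same sign, |p(2)| = 11 = M_tri(2); the triangle bound is attained at z = 2, so in fact M(r) = 11.

M_tri(2) = 11; |p(2)| = 11; equality at z=2: yes.


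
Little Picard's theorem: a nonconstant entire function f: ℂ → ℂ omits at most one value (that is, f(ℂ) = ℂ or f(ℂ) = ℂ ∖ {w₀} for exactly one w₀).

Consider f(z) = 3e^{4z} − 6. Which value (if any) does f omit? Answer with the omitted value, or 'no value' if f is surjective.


Little Picard bounds the complement of f(ℂ) to at most one point.
e^{4z} is never zero on ℂ, so 3·e^{4z} takes every value in ℂ ∖ {0}. Adding -6 shifts the range to ℂ ∖ {-6}. Thus f omits exactly the value -6.

Omitted value: -6.


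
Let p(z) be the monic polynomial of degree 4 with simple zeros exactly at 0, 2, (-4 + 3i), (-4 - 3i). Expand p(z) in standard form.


The polynomial is p(z) = ∏_{α ∈ S} (z − α), where S = {0, 2, (-4 + 3i), (-4 - 3i)}.
Expanding the product yields: p(z) = z^4 + 6·z^3 + 9·z^2 -50·z.
Note conjugate pairs combine to real quadratics: (z − (-4+3i))(z − (-4−3i)) = z² + 8z + 25.
The resulting polynomial has degree 4 and real coefficients as required.

p(z) = z^4 + 6·z^3 + 9·z^2 -50·z.


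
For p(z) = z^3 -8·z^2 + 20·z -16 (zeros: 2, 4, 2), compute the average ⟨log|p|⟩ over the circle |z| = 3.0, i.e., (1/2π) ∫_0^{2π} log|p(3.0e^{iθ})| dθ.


Zeros: 2, 2, 4; r = 3.0.
Inside |z| < r: 2, 2. Outside (|z| ≥ r): 4.
p(0) = -16, so log|p(0)| = log(16) = 2.7726.
Apply Jensen: I(r) = log|p(0)| + Σ_k log(r/|z_k|), summed over zeros inside |z| < r.
  log(r/|z_k|) for z_k = 2: log(3.0/2) = 0.4055
  log(r/|z_k|) for z_k = 2: log(3.0/2) = 0.4055
  Outside zeros (4) contribute nothing to the Jensen sum.
Sum over inside zeros: 0.8109.
I(r) = log|p(0)| + (inside sum) = 2.7726 + 0.8109 = 3.5835.
Note: since some zeros are outside |z| ≤ r, the simplified n·log(r) form does NOT apply — only the inside zeros contribute.

I(r) ≈ 3.5835.


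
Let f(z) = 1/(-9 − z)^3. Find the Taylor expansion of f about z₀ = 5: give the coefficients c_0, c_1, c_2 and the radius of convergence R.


Let w = z − z₀, so z = z₀ + w.
Then -9 − z = -9 − (z₀ + w) = (-9 − z₀) − w = -14 − w.
f(z) = 1/(-14 − w)^3 = (1/(-14)^3) · (1 − w/(-14))^{−3}.
By the binomial series (1−u)^{−3} = Σ_{n≥0} C(n+2, 2) u^n for |u|<1, with u = w/(-14):
  c_n = C(n+2, 2) / (-14)^(n+3).
  c_0 = 1/(-14)^3 = -1/2744.
  c_1 = 3/(-14)^4 = 3/38416.
  c_2 = 6/(-14)^5 = -3/268912.
The series is valid for |w/d| < 1, i.e. |z − z₀| < |d|.
Radius of convergence: R = |-9 − z₀| = |-14| = 14 (distance from z₀ to the singularity z = -9).

c_0 = -1/2744, c_1 = 3/38416, c_2 = -3/268912; R = 14.


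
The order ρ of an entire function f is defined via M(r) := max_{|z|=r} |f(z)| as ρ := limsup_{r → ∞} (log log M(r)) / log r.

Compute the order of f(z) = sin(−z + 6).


sin(w) is a linear combination of e^{iw} and e^{−iw} (or e^w, e^{−w} in the hyperbolic case), so |sin(w)| ≤ e^{|w|}. With w = −z + 6, |w| ≤ 1|z| + 6 = 1r + 6 on |z| = r, giving M(r) ≤ e^{1r + 6}, so ρ ≤ 1. On a suitable ray (z = it for sin/cos; z = t for sinh/cosh, t real → ∞), |sin(−z + 6)| grows like e^{1|t|}/2, so ρ ≥ 1. Hence ρ = 1.
Therefore ρ = 1.

Order ρ = 1.


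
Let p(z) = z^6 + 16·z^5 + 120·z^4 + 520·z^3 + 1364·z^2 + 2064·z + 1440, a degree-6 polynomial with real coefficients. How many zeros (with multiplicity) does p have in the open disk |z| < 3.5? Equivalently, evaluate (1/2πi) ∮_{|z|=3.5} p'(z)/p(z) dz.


The zeros of p are: (-3 + 1i), (-3 - 1i), (-2 + 2i), (-2 - 2i), (-3 + 3i), (-3 - 3i).
Their magnitudes are: 3.162, 3.162, 2.828, 2.828, 4.243, 4.243.
Zeros with |z| < R = 3.5: (-3 + 1i), (-3 - 1i), (-2 + 2i), (-2 - 2i).
Count = 4.
By the argument principle, (1/2πi) ∮_{|z|=R} p'(z)/p(z) dz equals exactly this count.

Number of zeros inside |z| < 3.5: 4.


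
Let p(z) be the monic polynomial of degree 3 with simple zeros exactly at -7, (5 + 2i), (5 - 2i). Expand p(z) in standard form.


The polynomial is p(z) = ∏_{α ∈ S} (z − α), where S = {-7, (5 + 2i), (5 - 2i)}.
Expanding the product yields: p(z) = z^3 -3·z^2 -41·z + 203.
Note conjugate pairs combine to real quadratics: (z − (5+2i))(z − (5−2i)) = z² − 10z + 29.
The resulting polynomial has degree 3 and real coefficients as required.

p(z) = z^3 -3·z^2 -41·z + 203.


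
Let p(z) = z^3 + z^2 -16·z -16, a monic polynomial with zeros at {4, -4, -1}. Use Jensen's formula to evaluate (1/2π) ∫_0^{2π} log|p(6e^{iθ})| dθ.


Zeros: -4, -1, 4; r = 6.
Inside |z| < r: -4, -1, 4. Outside (|z| ≥ r): ∅.
p(0) = -16, so log|p(0)| = log(16) = 2.7726.
Apply Jensen: I(r) = log|p(0)| + Σ_k log(r/|z_k|), summed over zeros inside |z| < r.
  log(r/|z_k|) for z_k = 4: log(6/4) = 0.4055
  log(r/|z_k|) for z_k = -4: log(6/4) = 0.4055
  log(r/|z_k|) for z_k = -1: log(6/1) = 1.7918
Sum over inside zeros: 2.6027.
I(r) = log|p(0)| + (inside sum) = 2.7726 + 2.6027 = 5.3753.
Closed form (all zeros inside, monic): I(r) = n·log(r) = 3·log(6) = 5.3753. ✓

I(r) ≈ 5.3753.


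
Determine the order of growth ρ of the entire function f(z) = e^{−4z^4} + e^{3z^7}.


Each summand is entire of order 4 and 7 respectively (as in the single-exponential case). The order of a sum is at most the max of the orders, so ρ ≤ 7. For the lower bound: on |z|=r choose arg z so that 3z^7 is real positive; then |e^{3z^7}| = e^{3r^7} while |e^{-4z^4}| ≤ e^{4r^4} = o(e^{3r^7}). So |f| ≥ e^{3r^7}(1 − o(1)) and ρ ≥ 7. Hence ρ = max(4, 7) = 7.
Therefore ρ = 7.

Order ρ = 7.


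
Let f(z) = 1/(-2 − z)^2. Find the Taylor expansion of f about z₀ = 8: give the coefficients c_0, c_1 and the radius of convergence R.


Let w = z − z₀, so z = z₀ + w.
Then -2 − z = -2 − (z₀ + w) = (-2 − z₀) − w = -10 − w.
f(z) = 1/(-10 − w)^2 = (1/(-10)^2) · (1 − w/(-10))^{−2}.
By the binomial series (1−u)^{−2} = Σ_{n≥0} C(n+1, 1) u^n for |u|<1, with u = w/(-10):
  c_n = C(n+1, 1) / (-10)^(n+2).
  c_0 = 1/(-10)^2 = 1/100.
  c_1 = 2/(-10)^3 = -1/500.
The series is valid for |w/d| < 1, i.e. |z − z₀| < |d|.
Radius of convergence: R = |-2 − z₀| = |-10| = 10 (distance from z₀ to the singularity z = -2).

c_0 = 1/100, c_1 = -1/500; R = 10.


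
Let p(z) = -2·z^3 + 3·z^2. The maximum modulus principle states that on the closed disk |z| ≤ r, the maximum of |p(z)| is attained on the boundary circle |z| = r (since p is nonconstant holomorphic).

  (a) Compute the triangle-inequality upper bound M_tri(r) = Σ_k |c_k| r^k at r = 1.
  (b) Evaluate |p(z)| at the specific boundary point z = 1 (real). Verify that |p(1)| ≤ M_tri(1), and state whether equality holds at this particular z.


Coefficients: c_0 = 0, c_1 = 0, c_2 = 3, c_3 = -2. Radius r = 1.
Part (a). Triangle bound: M_tri(r) = Σ_k |c_k| r^k
  = |0|·1^0 + |0|·1^1 + |3|·1^2 + |-2|·1^3
  = 0 + 0 + 3 + 2 = 5.
This bounds M(r) := max_{|z|=r} |p(z)| from above; equality holds iff all terms c_k z^k can be made to align in phase at a single z on |z|=r.
Part (b). At z = 1 (real, on the circle |z| = r):
  p(1) = (0)·1^0 + (0)·1^1 + (3)·1^2 + (-2)·1^3 = 1.
  |p(1)| = 1.
Check: |p(1)| = 1 ≤ 5 = M_tri(1). ✓ Equality does not hold at z = 1 (the coefficients have mixed signs, so the terms do not all align in phase there).

M_tri(1) = 5; |p(1)| = 1; equality at z=1: no.


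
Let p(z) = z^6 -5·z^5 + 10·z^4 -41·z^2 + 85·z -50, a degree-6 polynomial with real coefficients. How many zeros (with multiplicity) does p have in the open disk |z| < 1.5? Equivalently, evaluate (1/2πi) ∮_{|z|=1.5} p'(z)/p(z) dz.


The zeros of p are: (1 + 2i), (1 - 2i), 1, (2 + 1i), (2 - 1i), -2.
Their magnitudes are: 2.236, 2.236, 1, 2.236, 2.236, 2.
Zeros with |z| < R = 1.5: 1.
Count = 1.
By the argument principle, (1/2πi) ∮_{|z|=R} p'(z)/p(z) dz equals exactly this count.

Number of zeros inside |z| < 1.5: 1.


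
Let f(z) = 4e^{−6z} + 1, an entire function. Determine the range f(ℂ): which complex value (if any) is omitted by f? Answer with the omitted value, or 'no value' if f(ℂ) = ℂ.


Little Picard bounds the complement of f(ℂ) to at most one point.
e^{−6z} is never zero on ℂ, so 4·e^{−6z} takes every value in ℂ ∖ {0}. Adding 1 shifts the range to ℂ ∖ {1}. Thus f omits exactly the value 1.

Omitted value: 1.


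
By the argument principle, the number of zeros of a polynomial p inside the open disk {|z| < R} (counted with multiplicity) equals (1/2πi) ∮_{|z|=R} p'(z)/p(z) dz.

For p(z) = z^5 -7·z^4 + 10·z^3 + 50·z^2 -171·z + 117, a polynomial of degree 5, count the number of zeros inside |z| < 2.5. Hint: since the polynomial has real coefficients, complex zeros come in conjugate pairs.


The zeros of p are: 1, (3 + 2i), (3 - 2i), 3, -3.
Their magnitudes are: 1, 3.606, 3.606, 3, 3.
Zeros with |z| < R = 2.5: 1.
Count = 1.
By the argument principle, (1/2πi) ∮_{|z|=R} p'(z)/p(z) dz equals exactly this count.

Number of zeros inside |z| < 2.5: 1.


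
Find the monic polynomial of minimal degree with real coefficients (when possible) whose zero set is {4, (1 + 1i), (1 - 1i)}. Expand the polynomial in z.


The polynomial is p(z) = ∏_{α ∈ S} (z − α), where S = {4, (1 + 1i), (1 - 1i)}.
Expanding the product yields: p(z) = z^3 -6·z^2 + 10·z -8.
Note conjugate pairs combine to real quadratics: (z − (1+1i))(z − (1−1i)) = z² − 2z + 2.
The resulting polynomial has degree 3 and real coefficients as required.

p(z) = z^3 -6·z^2 + 10·z -8.


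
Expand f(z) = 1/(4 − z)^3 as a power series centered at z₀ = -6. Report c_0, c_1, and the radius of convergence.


Let w = z − z₀, so z = z₀ + w.
Then 4 − z = 4 − (z₀ + w) = (4 − z₀) − w = 10 − w.
f(z) = 1/(10 − w)^3 = (1/(10)^3) · (1 − w/(10))^{−3}.
By the binomial series (1−u)^{−3} = Σ_{n≥0} C(n+2, 2) u^n for |u|<1, with u = w/(10):
  c_n = C(n+2, 2) / (10)^(n+3).
  c_0 = 1/(10)^3 = 1/1000.
  c_1 = 3/(10)^4 = 3/10000.
The series is valid for |w/d| < 1, i.e. |z − z₀| < |d|.
Radius of convergence: R = |4 − z₀| = |10| = 10 (distance from z₀ to the singularity z = 4).

c_0 = 1/1000, c_1 = 3/10000; R = 10.


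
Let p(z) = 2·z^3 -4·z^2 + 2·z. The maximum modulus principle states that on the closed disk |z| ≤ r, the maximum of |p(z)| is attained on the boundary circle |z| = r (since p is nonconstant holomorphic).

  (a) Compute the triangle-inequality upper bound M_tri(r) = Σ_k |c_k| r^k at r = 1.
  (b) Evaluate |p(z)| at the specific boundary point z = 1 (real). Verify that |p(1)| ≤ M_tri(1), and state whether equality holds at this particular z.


Coefficients: c_0 = 0, c_1 = 2, c_2 = -4, c_3 = 2. Radius r = 1.
Part (a). Triangle bound: M_tri(r) = Σ_k |c_k| r^k
  = |0|·1^0 + |2|·1^1 + |-4|·1^2 + |2|·1^3
  = 0 + 2 + 4 + 2 = 8.
This bounds M(r) := max_{|z|=r} |p(z)| from above; equality holds iff all terms c_k z^k can be made to align in phase at a single z on |z|=r.
Part (b). At z = 1 (real, on the circle |z| = r):
  p(1) = (0)·1^0 + (2)·1^1 + (-4)·1^2 + (2)·1^3 = 0.
  |p(1)| = 0.
Check: |p(1)| = 0 ≤ 8 = M_tri(1). ✓ Equality does not hold at z = 1 (the coefficients have mixed signs, so the terms do not all align in phase there).

M_tri(1) = 8; |p(1)| = 0; equality at z=1: no.


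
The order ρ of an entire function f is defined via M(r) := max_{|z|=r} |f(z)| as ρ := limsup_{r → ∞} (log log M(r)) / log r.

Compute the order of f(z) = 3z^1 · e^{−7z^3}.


M(r) = max_{|z|=r} |3|·|z|^1·|e^{−7z^3}| = 3·r^1 · e^{7r^3} (the factors attain their maxima compatibly on |z|=r). Then log M(r) = log 3 + 1·log r + 7r^3, dominated by the last term, so log log M(r) ~ 3·log r. The polynomial factor 3z^1 contributes only a log r term and does not affect the order. ρ = 3.
Therefore ρ = 3.

Order ρ = 3.


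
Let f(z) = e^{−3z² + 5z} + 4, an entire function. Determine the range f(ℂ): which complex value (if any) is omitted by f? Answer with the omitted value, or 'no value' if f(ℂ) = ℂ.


Little Picard bounds the complement of f(ℂ) to at most one point.
The exponent g(z) = −3z² + 5z is a nonconstant polynomial, hence surjective onto ℂ. So e^{g(z)} takes every value in {e^w : w ∈ ℂ} = ℂ ∖ {0}. Adding 4 shifts the range to ℂ ∖ {4}. f omits exactly 4.

Omitted value: 4.


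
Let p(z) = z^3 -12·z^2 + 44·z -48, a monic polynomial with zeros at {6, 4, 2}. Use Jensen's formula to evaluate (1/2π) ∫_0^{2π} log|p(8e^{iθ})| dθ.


Zeros: 2, 4, 6; r = 8.
Inside |z| < r: 2, 4, 6. Outside (|z| ≥ r): ∅.
p(0) = -48, so log|p(0)| = log(48) = 3.8712.
Apply Jensen: I(r) = log|p(0)| + Σ_k log(r/|z_k|), summed over zeros inside |z| < r.
  log(r/|z_k|) for z_k = 6: log(8/6) = 0.2877
  log(r/|z_k|) for z_k = 4: log(8/4) = 0.6931
  log(r/|z_k|) for z_k = 2: log(8/2) = 1.3863
Sum over inside zeros: 2.3671.
I(r) = log|p(0)| + (inside sum) = 3.8712 + 2.3671 = 6.2383.
Closed form (all zeros inside, monic): I(r) = n·log(r) = 3·log(8) = 6.2383. ✓

I(r) ≈ 6.2383.


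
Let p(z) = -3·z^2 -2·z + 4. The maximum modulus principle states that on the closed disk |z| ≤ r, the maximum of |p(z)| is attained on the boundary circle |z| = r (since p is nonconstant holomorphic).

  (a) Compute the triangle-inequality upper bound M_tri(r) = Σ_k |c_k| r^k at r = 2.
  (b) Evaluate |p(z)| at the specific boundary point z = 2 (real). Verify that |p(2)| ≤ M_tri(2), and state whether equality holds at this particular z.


Coefficients: c_0 = 4, c_1 = -2, c_2 = -3. Radius r = 2.
Part (a). Triangle bound: M_tri(r) = Σ_k |c_k| r^k
  = |4|·2^0 + |-2|·2^1 + |-3|·2^2
  = 4 + 4 + 12 = 20.
This bounds M(r) := max_{|z|=r} |p(z)| from above; equality holds iff all terms c_k z^k can be made to align in phase at a single z on |z|=r.
Part (b). At z = 2 (real, on the circle |z| = r):
  p(2) = (4)·2^0 + (-2)·2^1 + (-3)·2^2 = -12.
  |p(2)| = 12.
Check: |p(2)| = 12 ≤ 20 = M_tri(2). ✓ Equality does not hold at z = 2 (the coefficients have mixed signs, so the terms do not all align in phase there).

M_tri(2) = 20; |p(2)| = 12; equality at z=2: no.


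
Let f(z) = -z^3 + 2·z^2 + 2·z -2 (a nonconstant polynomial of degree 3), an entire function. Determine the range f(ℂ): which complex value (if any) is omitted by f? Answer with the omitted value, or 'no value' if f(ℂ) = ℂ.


Little Picard bounds the complement of f(ℂ) to at most one point.
For every w ∈ ℂ, the equation p(z) − w = 0 is a nonconstant polynomial in z and hence has at least one root by the fundamental theorem of algebra. So p is surjective onto ℂ, omitting no value.

Omitted value: no value.


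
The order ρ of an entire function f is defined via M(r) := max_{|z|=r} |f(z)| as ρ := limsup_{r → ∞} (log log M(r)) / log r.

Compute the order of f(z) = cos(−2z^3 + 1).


Write cos(w) = (e^{iw} ± e^{−iw})/(2 or 2i), so |cos(w)| ≤ e^{|w|}. With w = −2z^3 + 1, |w| ≤ 2r^3 + 1 on |z|=r, giving M(r) ≤ e^{2r^3 + 1} and ρ ≤ 3. For the lower bound, choose z on |z|=r with -2z^3 purely imaginary of modulus 2r^3; then |cos(−2z^3 + 1)| grows like e^{2r^3}/2, so ρ ≥ 3. Hence ρ = 3.
Therefore ρ = 3.

Order ρ = 3.


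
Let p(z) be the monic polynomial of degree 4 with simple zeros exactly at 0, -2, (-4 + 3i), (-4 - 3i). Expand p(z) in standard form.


The polynomial is p(z) = ∏_{α ∈ S} (z − α), where S = {0, -2, (-4 + 3i), (-4 - 3i)}.
Expanding the product yields: p(z) = z^4 + 10·z^3 + 41·z^2 + 50·z.
Note conjugate pairs combine to real quadratics: (z − (-4+3i))(z − (-4−3i)) = z² + 8z + 25.
The resulting polynomial has degree 4 and real coefficients as required.

p(z) = z^4 + 10·z^3 + 41·z^2 + 50·z.


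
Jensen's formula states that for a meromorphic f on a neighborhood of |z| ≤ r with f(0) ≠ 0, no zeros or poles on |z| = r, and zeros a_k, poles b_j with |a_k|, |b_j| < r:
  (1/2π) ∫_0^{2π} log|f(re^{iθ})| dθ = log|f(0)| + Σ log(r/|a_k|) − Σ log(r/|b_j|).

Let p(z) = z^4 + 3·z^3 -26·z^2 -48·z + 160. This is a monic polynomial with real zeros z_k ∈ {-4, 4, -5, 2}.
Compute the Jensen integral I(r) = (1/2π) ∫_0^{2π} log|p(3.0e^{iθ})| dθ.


Zeros: -5, -4, 2, 4; r = 3.0.
Inside |z| < r: 2. Outside (|z| ≥ r): -5, -4, 4.
p(0) = 160, so log|p(0)| = log(160) = 5.0752.
Apply Jensen: I(r) = log|p(0)| + Σ_k log(r/|z_k|), summed over zeros inside |z| < r.
  log(r/|z_k|) for z_k = 2: log(3.0/2) = 0.4055
  Outside zeros (-5, -4, 4) contribute nothing to the Jensen sum.
Sum over inside zeros: 0.4055.
I(r) = log|p(0)| + (inside sum) = 5.0752 + 0.4055 = 5.4806.
Note: since some zeros are outside |z| ≤ r, the simplified n·log(r) form does NOT apply — only the inside zeros contribute.

I(r) ≈ 5.4806.


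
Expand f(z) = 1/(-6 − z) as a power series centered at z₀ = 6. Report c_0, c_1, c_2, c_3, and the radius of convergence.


Let w = z − z₀, so z = z₀ + w.
Then -6 − z = -6 − (z₀ + w) = (-6 − z₀) − w = -12 − w.
f(z) = 1/(-12 − w) = (1/(-12)) · 1/(1 − w/(-12)) = Σ_{n≥0} w^n / (-12)^(n+1).
So c_n = 1/(-12)^(n+1):
  c_0 = 1/(-12)^1 = -1/12.
  c_1 = 1/(-12)^2 = 1/144.
  c_2 = 1/(-12)^3 = -1/1728.
  c_3 = 1/(-12)^4 = 1/20736.
The series is valid for |w/d| < 1, i.e. |z − z₀| < |d|.
Radius of convergence: R = |-6 − z₀| = |-12| = 12 (distance from z₀ to the singularity z = -6).

c_0 = -1/12, c_1 = 1/144, c_2 = -1/1728, c_3 = 1/20736; R = 12.


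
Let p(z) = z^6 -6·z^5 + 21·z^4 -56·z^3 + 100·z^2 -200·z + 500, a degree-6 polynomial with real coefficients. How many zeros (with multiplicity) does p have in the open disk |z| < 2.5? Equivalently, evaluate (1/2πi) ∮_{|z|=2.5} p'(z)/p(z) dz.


The zeros of p are: (3 + 1i), (3 - 1i), (1 + 3i), (1 - 3i), (-1 + 2i), (-1 - 2i).
Their magnitudes are: 3.162, 3.162, 3.162, 3.162, 2.236, 2.236.
Zeros with |z| < R = 2.5: (-1 + 2i), (-1 - 2i).
Count = 2.
By the argument principle, (1/2πi) ∮_{|z|=R} p'(z)/p(z) dz equals exactly this count.

Number of zeros inside |z| < 2.5: 2.


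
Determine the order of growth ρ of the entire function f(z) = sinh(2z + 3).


sinh(w) is a linear combination of e^{iw} and e^{−iw} (or e^w, e^{−w} in the hyperbolic case), so |sinh(w)| ≤ e^{|w|}. With w = 2z + 3, |w| ≤ 2|z| + 3 = 2r + 3 on |z| = r, giving M(r) ≤ e^{2r + 3}, so ρ ≤ 1. On a suitable ray (z = it for sin/cos; z = t for sinh/cosh, t real → ∞), |sinh(2z + 3)| grows like e^{2|t|}/2, so ρ ≥ 1. Hence ρ = 1.
Therefore ρ = 1.

Order ρ = 1.


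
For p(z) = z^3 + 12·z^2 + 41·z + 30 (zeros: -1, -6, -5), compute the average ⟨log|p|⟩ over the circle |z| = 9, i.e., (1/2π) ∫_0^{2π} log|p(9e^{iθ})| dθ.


Zeros: -6, -5, -1; r = 9.
Inside |z| < r: -6, -5, -1. Outside (|z| ≥ r): ∅.
p(0) = 30, so log|p(0)| = log(30) = 3.4012.
Apply Jensen: I(r) = log|p(0)| + Σ_k log(r/|z_k|), summed over zeros inside |z| < r.
  log(r/|z_k|) for z_k = -1: log(9/1) = 2.1972
  log(r/|z_k|) for z_k = -6: log(9/6) = 0.4055
  log(r/|z_k|) for z_k = -5: log(9/5) = 0.5878
Sum over inside zeros: 3.1905.
I(r) = log|p(0)| + (inside sum) = 3.4012 + 3.1905 = 6.5917.
Closed form (all zeros inside, monic): I(r) = n·log(r) = 3·log(9) = 6.5917. ✓

I(r) ≈ 6.5917.


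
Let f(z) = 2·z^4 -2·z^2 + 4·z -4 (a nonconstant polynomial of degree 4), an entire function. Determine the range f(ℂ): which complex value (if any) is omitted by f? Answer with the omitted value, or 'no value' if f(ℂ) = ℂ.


Little Picard bounds the complement of f(ℂ) to at most one point.
For every w ∈ ℂ, the equation p(z) − w = 0 is a nonconstant polynomial in z and hence has at least one root by the fundamental theorem of algebra. So p is surjective onto ℂ, omitting no value.

Omitted value: no value.


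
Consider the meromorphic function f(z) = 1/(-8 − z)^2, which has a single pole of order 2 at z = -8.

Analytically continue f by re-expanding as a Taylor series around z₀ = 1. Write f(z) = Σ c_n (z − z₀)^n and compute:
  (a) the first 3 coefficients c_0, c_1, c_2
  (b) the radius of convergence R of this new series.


Let w = z − z₀, so z = z₀ + w.
Then -8 − z = -8 − (z₀ + w) = (-8 − z₀) − w = -9 − w.
f(z) = 1/(-9 − w)^2 = (1/(-9)^2) · (1 − w/(-9))^{−2}.
By the binomial series (1−u)^{−2} = Σ_{n≥0} C(n+1, 1) u^n for |u|<1, with u = w/(-9):
  c_n = C(n+1, 1) / (-9)^(n+2).
  c_0 = 1/(-9)^2 = 1/81.
  c_1 = 2/(-9)^3 = -2/729.
  c_2 = 3/(-9)^4 = 1/2187.
The series is valid for |w/d| < 1, i.e. |z − z₀| < |d|.
Radius of convergence: R = |-8 − z₀| = |-9| = 9 (distance from z₀ to the singularity z = -8).

c_0 = 1/81, c_1 = -2/729, c_2 = 1/2187; R = 9.


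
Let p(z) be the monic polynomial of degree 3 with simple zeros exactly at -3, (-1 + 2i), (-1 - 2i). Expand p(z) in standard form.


The polynomial is p(z) = ∏_{α ∈ S} (z − α), where S = {-3, (-1 + 2i), (-1 - 2i)}.
Expanding the product yields: p(z) = z^3 + 5·z^2 + 11·z + 15.
Note conjugate pairs combine to real quadratics: (z − (-1+2i))(z − (-1−2i)) = z² + 2z + 5.
The resulting polynomial has degree 3 and real coefficients as required.

p(z) = z^3 + 5·z^2 + 11·z + 15.


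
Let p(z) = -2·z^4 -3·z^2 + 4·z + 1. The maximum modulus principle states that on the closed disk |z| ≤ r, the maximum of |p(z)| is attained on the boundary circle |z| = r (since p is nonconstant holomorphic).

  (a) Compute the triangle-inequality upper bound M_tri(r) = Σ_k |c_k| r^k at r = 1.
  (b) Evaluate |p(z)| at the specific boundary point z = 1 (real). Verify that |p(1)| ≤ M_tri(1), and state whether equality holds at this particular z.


Coefficients: c_0 = 1, c_1 = 4, c_2 = -3, c_3 = 0, c_4 = -2. Radius r = 1.
Part (a). Triangle bound: M_tri(r) = Σ_k |c_k| r^k
  = |1|·1^0 + |4|·1^1 + |-3|·1^2 + |0|·1^3 + |-2|·1^4
  = 1 + 4 + 3 + 0 + 2 = 10.
This bounds M(r) := max_{|z|=r} |p(z)| from above; equality holds iff all terms c_k z^k can be made to align in phase at a single z on |z|=r.
Part (b). At z = 1 (real, on the circle |z| = r):
  p(1) = (1)·1^0 + (4)·1^1 + (-3)·1^2 + (0)·1^3 + (-2)·1^4 = 0.
  |p(1)| = 0.
Check: |p(1)| = 0 ≤ 10 = M_tri(1). ✓ Equality does not hold at z = 1 (the coefficients have mixed signs, so the terms do not all align in phase there).

M_tri(1) = 10; |p(1)| = 0; equality at z=1: no.


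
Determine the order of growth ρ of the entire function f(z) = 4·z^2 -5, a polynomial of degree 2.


|f(z)| ≤ Σ|c_k|·r^k = O(r^2) as r → ∞. Polynomial growth is O(e^{r^ε}) for every ε > 0 (since r^2/e^{r^ε} → 0), so ρ ≤ ε for all ε > 0, i.e. ρ = 0. Every nonconstant polynomial has order 0.
Therefore ρ = 0.

Order ρ = 0.


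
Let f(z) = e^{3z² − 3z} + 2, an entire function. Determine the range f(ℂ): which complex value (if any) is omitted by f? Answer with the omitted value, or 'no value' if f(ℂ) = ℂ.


Little Picard bounds the complement of f(ℂ) to at most one point.
The exponent g(z) = 3z² − 3z is a nonconstant polynomial, hence surjective onto ℂ. So e^{g(z)} takes every value in {e^w : w ∈ ℂ} = ℂ ∖ {0}. Adding 2 shifts the range to ℂ ∖ {2}. f omits exactly 2.

Omitted value: 2.


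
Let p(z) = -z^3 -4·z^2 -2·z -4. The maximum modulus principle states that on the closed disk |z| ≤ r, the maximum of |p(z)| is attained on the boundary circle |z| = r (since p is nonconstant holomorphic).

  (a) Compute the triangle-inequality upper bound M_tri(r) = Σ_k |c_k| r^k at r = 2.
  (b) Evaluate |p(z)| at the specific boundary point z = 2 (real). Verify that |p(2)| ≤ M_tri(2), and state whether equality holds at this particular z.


Coefficients: c_0 = -4, c_1 = -2, c_2 = -4, c_3 = -1. Radius r = 2.
Part (a). Triangle bound: M_tri(r) = Σ_k |c_k| r^k
  = |-4|·2^0 + |-2|·2^1 + |-4|·2^2 + |-1|·2^3
  = 4 + 4 + 16 + 8 = 32.
This bounds M(r) := max_{|z|=r} |p(z)| from above; equality holds iff all terms c_k z^k can be made to align in phase at a single z on |z|=r.
Part (b). At z = 2 (real, on the circle |z| = r):
  p(2) = (-4)·2^0 + (-2)·2^1 + (-4)·2^2 + (-1)·2^3 = -32.
  |p(2)| = 32.
Since all nonzero coefficients share the same sign, |p(2)| = 32 = M_tri(2); the triangle bound is attained at z = 2, so in fact M(r) = 32.

M_tri(2) = 32; |p(2)| = 32; equality at z=2: yes.


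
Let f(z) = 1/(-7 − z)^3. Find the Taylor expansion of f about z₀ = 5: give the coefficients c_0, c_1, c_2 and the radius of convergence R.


Let w = z − z₀, so z = z₀ + w.
Then -7 − z = -7 − (z₀ + w) = (-7 − z₀) − w = -12 − w.
f(z) = 1/(-12 − w)^3 = (1/(-12)^3) · (1 − w/(-12))^{−3}.
By the binomial series (1−u)^{−3} = Σ_{n≥0} C(n+2, 2) u^n for |u|<1, with u = w/(-12):
  c_n = C(n+2, 2) / (-12)^(n+3).
  c_0 = 1/(-12)^3 = -1/1728.
  c_1 = 3/(-12)^4 = 1/6912.
  c_2 = 6/(-12)^5 = -1/41472.
The series is valid for |w/d| < 1, i.e. |z − z₀| < |d|.
Radius of convergence: R = |-7 − z₀| = |-12| = 12 (distance from z₀ to the singularity z = -7).

c_0 = -1/1728, c_1 = 1/6912, c_2 = -1/41472; R = 12.


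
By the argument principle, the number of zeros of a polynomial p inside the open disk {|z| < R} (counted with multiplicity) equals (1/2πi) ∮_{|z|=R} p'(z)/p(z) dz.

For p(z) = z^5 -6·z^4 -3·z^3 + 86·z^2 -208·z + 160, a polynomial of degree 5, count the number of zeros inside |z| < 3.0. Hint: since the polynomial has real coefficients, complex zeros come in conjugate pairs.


The zeros of p are: 2, 4, -4, (2 + 1i), (2 - 1i).
Their magnitudes are: 2, 4, 4, 2.236, 2.236.
Zeros with |z| < R = 3.0: 2, (2 + 1i), (2 - 1i).
Count = 3.
By the argument principle, (1/2πi) ∮_{|z|=R} p'(z)/p(z) dz equals exactly this count.

Number of zeros inside |z| < 3.0: 3.


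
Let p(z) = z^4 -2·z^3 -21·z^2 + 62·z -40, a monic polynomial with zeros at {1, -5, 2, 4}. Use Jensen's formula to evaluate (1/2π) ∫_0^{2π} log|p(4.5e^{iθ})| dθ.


Zeros: -5, 1, 2, 4; r = 4.5.
Inside |z| < r: 1, 2, 4. Outside (|z| ≥ r): -5.
p(0) = -40, so log|p(0)| = log(40) = 3.6889.
Apply Jensen: I(r) = log|p(0)| + Σ_k log(r/|z_k|), summed over zeros inside |z| < r.
  log(r/|z_k|) for z_k = 1: log(4.5/1) = 1.5041
  log(r/|z_k|) for z_k = 2: log(4.5/2) = 0.8109
  log(r/|z_k|) for z_k = 4: log(4.5/4) = 0.1178
  Outside zeros (-5) contribute nothing to the Jensen sum.
Sum over inside zeros: 2.4328.
I(r) = log|p(0)| + (inside sum) = 3.6889 + 2.4328 = 6.1217.
Note: since some zeros are outside |z| ≤ r, the simplified n·log(r) form does NOT apply — only the inside zeros contribute.

I(r) ≈ 6.1217.


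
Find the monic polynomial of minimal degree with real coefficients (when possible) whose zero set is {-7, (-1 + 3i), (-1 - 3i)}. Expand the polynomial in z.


The polynomial is p(z) = ∏_{α ∈ S} (z − α), where S = {-7, (-1 + 3i), (-1 - 3i)}.
Expanding the product yields: p(z) = z^3 + 9·z^2 + 24·z + 70.
Note conjugate pairs combine to real quadratics: (z − (-1+3i))(z − (-1−3i)) = z² + 2z + 10.
The resulting polynomial has degree 3 and real coefficients as required.

p(z) = z^3 + 9·z^2 + 24·z + 70.


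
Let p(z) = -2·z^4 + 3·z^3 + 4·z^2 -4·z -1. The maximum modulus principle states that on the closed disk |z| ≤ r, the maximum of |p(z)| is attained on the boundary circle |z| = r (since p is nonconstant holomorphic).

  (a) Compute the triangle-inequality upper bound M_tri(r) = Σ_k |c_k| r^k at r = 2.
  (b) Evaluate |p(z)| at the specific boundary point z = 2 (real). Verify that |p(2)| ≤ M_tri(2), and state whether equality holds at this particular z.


Coefficients: c_0 = -1, c_1 = -4, c_2 = 4, c_3 = 3, c_4 = -2. Radius r = 2.
Part (a). Triangle bound: M_tri(r) = Σ_k |c_k| r^k
  = |-1|·2^0 + |-4|·2^1 + |4|·2^2 + |3|·2^3 + |-2|·2^4
  = 1 + 8 + 16 + 24 + 32 = 81.
This bounds M(r) := max_{|z|=r} |p(z)| from above; equality holds iff all terms c_k z^k can be made to align in phase at a single z on |z|=r.
Part (b). At z = 2 (real, on the circle |z| = r):
  p(2) = (-1)·2^0 + (-4)·2^1 + (4)·2^2 + (3)·2^3 + (-2)·2^4 = -1.
  |p(2)| = 1.
Check: |p(2)| = 1 ≤ 81 = M_tri(2). ✓ Equality does not hold at z = 2 (the coefficients have mixed signs, so the terms do not all align in phase there).

M_tri(2) = 81; |p(2)| = 1; equality at z=2: no.
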